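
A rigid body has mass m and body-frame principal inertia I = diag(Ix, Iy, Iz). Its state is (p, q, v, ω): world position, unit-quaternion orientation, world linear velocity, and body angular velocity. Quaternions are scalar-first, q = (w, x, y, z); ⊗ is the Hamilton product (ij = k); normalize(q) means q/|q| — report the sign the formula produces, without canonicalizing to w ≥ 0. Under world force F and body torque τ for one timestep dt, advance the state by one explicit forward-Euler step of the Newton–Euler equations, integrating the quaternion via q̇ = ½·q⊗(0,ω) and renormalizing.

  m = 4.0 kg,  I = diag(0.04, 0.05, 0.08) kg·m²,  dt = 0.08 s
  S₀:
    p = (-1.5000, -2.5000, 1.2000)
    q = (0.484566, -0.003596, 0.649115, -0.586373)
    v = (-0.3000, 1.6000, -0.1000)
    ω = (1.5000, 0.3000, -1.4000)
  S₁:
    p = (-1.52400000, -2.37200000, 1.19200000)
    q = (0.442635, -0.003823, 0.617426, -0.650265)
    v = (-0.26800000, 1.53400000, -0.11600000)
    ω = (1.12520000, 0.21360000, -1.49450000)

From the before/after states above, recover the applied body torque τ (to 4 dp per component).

τ = (-0.2000, 0.0300, -0.0900)

Δω = ω₁−ω₀ = (-0.37480000, -0.08640000, -0.09450000)
ω₀×(Iω₀) = (-0.0126, 0.0840, 0.0045)
applied torque τ = (-0.2000, 0.0300, -0.0900)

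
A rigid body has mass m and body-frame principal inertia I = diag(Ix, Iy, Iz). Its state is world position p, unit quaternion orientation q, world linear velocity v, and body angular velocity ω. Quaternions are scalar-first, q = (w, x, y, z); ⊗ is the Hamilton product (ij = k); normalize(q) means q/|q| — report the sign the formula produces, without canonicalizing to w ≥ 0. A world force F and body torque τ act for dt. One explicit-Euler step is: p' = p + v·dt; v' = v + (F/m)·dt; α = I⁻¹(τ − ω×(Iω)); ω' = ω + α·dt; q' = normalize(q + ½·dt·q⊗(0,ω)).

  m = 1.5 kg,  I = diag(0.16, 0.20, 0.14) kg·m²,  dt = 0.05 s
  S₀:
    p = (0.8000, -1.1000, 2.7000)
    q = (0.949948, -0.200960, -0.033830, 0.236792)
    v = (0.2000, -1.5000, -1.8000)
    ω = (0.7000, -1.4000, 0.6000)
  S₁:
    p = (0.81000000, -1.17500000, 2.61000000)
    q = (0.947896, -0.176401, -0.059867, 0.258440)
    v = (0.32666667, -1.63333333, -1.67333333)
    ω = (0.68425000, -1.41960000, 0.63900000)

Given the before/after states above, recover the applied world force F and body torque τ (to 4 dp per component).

Δω = ω₁−ω₀ = (-0.01575000, -0.01960000, 0.03900000)
ω₀×(Iω₀) = (0.0504, 0.0084, -0.0392)
I·α + gyro = (0.0000, -0.0700, 0.0700)
Δv = v₁−v₀ = (0.12666667, -0.13333333, 0.12666667)
F = m·Δv/dt = (3.8000, -4.0000, 3.8000)

F = (3.8000, -4.0000, 3.8000)
τ = (0.0000, -0.0700, 0.0700)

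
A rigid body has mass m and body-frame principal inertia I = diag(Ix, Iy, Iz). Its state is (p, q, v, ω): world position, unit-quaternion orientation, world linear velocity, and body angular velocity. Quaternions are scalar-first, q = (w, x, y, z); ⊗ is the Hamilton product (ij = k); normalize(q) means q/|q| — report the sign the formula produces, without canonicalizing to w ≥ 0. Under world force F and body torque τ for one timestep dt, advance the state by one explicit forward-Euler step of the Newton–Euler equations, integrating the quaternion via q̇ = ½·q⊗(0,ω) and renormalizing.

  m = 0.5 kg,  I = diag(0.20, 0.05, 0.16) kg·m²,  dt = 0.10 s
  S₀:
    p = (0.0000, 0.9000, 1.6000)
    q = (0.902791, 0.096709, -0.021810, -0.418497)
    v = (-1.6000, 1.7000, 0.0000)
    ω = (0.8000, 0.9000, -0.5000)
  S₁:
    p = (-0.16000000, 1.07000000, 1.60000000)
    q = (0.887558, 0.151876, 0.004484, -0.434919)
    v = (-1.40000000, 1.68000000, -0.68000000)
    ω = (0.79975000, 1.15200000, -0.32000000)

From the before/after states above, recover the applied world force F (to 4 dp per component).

v₁ − v₀ = (0.20000000, -0.02000000, -0.68000000)
applied force F = (1.0000, -0.1000, -3.4000)

F = (1.0000, -0.1000, -3.4000)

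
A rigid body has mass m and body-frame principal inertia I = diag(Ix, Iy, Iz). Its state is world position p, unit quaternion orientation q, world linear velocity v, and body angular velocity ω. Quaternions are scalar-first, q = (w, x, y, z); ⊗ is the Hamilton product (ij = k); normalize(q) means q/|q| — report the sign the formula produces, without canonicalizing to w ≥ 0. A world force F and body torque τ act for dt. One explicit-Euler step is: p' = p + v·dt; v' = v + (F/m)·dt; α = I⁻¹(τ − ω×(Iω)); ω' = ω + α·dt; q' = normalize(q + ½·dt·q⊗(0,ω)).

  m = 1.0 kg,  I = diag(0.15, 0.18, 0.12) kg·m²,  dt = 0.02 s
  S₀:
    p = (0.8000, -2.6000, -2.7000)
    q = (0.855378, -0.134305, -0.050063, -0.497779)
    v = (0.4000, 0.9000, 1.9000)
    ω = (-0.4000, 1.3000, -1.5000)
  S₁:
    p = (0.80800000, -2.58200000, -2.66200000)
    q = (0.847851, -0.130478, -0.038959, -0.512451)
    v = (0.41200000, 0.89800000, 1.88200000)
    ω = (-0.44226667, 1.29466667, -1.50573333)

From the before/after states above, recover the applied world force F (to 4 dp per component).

v₁ − v₀ = (0.01200000, -0.00200000, -0.01800000)
F = m·Δv/dt = (0.6000, -0.1000, -0.9000)

F = (0.6000, -0.1000, -0.9000)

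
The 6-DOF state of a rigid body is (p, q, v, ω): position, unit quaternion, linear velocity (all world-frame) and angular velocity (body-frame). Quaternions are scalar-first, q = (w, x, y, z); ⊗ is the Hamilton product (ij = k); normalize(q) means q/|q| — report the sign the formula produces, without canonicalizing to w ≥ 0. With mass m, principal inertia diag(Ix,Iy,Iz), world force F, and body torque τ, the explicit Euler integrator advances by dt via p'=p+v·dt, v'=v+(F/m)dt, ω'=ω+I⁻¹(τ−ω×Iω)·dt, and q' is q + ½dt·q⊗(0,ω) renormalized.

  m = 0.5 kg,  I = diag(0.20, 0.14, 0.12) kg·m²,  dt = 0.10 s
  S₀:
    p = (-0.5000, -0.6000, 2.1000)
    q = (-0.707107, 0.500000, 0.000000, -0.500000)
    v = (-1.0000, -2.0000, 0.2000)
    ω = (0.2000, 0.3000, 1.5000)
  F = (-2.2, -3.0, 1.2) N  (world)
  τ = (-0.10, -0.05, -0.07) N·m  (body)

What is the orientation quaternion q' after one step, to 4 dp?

2q̇ = q⊗(0,ω) = (0.6500000, 0.0085786, -1.0621321, -0.9106605)
updated quaternion q' = (-0.6726, 0.4989, -0.0529, -0.5439)

q' = (-0.6726, 0.4989, -0.0529, -0.5439)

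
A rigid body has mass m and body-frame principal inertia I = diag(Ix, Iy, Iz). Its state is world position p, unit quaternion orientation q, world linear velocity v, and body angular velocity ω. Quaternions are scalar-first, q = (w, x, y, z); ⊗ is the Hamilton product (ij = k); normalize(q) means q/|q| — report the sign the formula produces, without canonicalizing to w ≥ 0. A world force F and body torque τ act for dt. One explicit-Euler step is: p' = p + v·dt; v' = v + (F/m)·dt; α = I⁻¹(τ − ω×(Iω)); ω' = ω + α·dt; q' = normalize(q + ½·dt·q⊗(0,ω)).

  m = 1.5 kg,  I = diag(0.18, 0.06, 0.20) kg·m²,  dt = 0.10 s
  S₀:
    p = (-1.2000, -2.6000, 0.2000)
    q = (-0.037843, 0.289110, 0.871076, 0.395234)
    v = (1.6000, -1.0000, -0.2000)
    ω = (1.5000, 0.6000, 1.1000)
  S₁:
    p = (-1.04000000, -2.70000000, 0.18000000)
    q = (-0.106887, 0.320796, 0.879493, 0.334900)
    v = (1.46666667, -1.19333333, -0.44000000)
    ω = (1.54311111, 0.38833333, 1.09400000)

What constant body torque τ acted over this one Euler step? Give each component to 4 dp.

τ = (0.1700, -0.1600, -0.1200)

ω₁ − ω₀ = (0.04311111, -0.21166667, -0.00600000)
precession coupling = (0.0924, -0.0330, -0.1080)
applied torque τ = (0.1700, -0.1600, -0.1200)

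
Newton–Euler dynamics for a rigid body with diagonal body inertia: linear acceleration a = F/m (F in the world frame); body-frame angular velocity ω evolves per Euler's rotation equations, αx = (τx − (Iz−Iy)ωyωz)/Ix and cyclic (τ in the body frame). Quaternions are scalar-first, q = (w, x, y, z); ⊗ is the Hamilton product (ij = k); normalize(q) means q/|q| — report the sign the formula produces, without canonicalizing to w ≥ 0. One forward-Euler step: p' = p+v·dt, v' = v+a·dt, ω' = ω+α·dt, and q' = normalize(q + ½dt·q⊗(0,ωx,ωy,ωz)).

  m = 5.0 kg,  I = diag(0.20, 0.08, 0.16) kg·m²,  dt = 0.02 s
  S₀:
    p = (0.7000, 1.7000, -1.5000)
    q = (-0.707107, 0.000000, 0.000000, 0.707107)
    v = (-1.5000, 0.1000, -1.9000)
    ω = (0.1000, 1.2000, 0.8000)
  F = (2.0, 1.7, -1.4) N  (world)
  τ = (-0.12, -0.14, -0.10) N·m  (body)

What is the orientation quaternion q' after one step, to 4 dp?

Hamilton product q⊗(0,ω) = (-0.5656856, -0.9192391, -0.7778177, -0.5656856)
updated quaternion q' = (-0.7127, -0.0092, -0.0078, 0.7014)

q' = (-0.7127, -0.0092, -0.0078, 0.7014)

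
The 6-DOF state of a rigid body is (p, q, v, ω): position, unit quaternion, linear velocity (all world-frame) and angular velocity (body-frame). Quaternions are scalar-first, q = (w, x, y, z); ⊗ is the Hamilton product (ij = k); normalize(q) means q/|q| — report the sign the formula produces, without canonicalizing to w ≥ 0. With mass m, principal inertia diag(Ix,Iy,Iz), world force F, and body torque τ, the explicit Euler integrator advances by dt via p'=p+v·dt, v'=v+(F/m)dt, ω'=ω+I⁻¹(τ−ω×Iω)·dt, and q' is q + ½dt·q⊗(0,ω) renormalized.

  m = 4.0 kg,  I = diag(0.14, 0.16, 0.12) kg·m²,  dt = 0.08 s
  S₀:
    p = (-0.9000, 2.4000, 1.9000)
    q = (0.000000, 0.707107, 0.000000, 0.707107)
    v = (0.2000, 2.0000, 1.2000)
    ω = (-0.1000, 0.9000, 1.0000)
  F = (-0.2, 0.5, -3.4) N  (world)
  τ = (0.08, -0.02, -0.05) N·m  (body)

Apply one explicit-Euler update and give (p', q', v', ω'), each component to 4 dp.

p' = (-0.8840, 2.5600, 1.9960)
q' = (-0.0254, 0.6807, -0.0311, 0.7315)
v' = (0.1960, 2.0100, 1.1320)
ω' = (-0.0337, 0.8910, 0.9679)

a = (-0.0500, 0.1250, -0.8500)
new position p' = (-0.8840, 2.5600, 1.9960)
v' = v + a·dt = (0.1960, 2.0100, 1.1320)
precession coupling ω×(Iω) = (-0.0360, -0.0020, -0.0018)
angular accel α = (0.8286, -0.1125, -0.4017)
new body rate ω' = (-0.0337, 0.8910, 0.9679)
2q̇ = q⊗(0,ω) = (-0.6363963, -0.6363963, -0.7778177, 0.6363963)
q + ½dt·q⊗(0,ω), renormalized = (-0.0254, 0.6807, -0.0311, 0.7315)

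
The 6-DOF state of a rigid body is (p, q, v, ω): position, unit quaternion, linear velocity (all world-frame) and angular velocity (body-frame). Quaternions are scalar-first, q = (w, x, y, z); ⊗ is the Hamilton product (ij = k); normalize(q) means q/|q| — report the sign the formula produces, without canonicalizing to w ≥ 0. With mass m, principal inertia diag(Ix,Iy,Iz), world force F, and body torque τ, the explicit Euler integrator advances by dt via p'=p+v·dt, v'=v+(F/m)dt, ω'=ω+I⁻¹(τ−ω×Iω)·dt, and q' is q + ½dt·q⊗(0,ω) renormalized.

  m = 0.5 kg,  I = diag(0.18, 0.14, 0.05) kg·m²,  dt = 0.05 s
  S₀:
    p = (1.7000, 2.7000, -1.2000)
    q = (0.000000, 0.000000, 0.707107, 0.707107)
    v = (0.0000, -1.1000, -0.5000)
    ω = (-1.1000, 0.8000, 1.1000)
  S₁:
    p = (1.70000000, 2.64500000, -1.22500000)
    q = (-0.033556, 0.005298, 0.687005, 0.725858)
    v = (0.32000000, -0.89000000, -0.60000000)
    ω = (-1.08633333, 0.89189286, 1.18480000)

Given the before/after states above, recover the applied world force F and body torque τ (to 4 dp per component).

v₁ − v₀ = (0.32000000, 0.21000000, -0.10000000)
m·(v₁−v₀)/dt = (3.2000, 2.1000, -1.0000)
rate change Δω = (0.01366667, 0.09189286, 0.08480000)
gyro term ω₀×Iω₀ = (-0.0792, -0.1573, 0.0352)
τ = I·(Δω/dt) + ω₀×(Iω₀) = (-0.0300, 0.1000, 0.1200)

F = (3.2000, 2.1000, -1.0000)
τ = (-0.0300, 0.1000, 0.1200)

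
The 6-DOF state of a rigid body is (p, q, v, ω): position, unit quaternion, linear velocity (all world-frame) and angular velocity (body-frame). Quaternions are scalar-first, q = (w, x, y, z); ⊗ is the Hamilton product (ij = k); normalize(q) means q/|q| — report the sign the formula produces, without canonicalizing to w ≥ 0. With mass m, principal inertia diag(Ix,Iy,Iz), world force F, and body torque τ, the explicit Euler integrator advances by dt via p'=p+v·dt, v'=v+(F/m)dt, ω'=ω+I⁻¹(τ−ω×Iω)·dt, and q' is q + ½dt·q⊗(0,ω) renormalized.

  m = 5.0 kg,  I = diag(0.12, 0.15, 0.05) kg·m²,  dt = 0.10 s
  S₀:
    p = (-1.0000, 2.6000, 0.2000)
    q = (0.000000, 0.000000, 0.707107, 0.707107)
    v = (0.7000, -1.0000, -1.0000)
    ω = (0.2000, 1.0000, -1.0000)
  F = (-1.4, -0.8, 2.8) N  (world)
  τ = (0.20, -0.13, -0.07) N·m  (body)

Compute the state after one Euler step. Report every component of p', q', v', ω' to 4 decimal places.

gyro term ω×Iω = (0.1000, -0.0140, 0.0060)
α = I⁻¹(τ − ω×Iω) = (0.8333, -0.7733, -1.5200)
ω + α·dt = (0.2833, 0.9227, -1.1520)
2q̇ = q⊗(0,ω) = (0.0000000, -1.4142140, 0.1414214, -0.1414214)
q + ½dt·q⊗(0,ω), renormalized = (0.0000, -0.0705, 0.7124, 0.6983)
p + v·dt = (-0.9300, 2.5000, 0.1000)
v' = v + a·dt = (0.6720, -1.0160, -0.9440)

p' = (-0.9300, 2.5000, 0.1000)
q' = (0.0000, -0.0705, 0.7124, 0.6983)
v' = (0.6720, -1.0160, -0.9440)
ω' = (0.2833, 0.9227, -1.1520)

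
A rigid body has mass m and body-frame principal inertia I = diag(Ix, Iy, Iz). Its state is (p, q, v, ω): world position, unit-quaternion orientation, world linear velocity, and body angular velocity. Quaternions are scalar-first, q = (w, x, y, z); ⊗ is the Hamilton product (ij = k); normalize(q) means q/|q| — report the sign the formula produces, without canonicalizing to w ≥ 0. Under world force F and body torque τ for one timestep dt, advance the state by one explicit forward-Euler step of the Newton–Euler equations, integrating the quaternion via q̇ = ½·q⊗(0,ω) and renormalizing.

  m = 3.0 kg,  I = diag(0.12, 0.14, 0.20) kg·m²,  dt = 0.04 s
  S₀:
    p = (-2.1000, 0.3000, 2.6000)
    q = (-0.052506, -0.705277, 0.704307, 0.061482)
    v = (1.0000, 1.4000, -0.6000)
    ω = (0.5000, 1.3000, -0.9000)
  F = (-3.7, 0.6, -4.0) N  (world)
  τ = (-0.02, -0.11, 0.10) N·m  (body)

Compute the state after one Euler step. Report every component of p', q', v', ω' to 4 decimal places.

a = F/m = (-1.2333, 0.2000, -1.3333)
p' = p + v·dt = (-2.0600, 0.3560, 2.5760)
v' = v + a·dt = (0.9507, 1.4080, -0.6533)
(τ − ω×Iω)/I = (0.4183, -1.0429, 0.4350)
new body rate ω' = (0.5167, 1.2583, -0.8826)
Hamilton product q⊗(0,ω) = (-0.5076268, -0.7400559, -0.6722661, -1.2217582)
q' = normalize(q + ½dt·q⊗(0,ω)) = (-0.0626, -0.7197, 0.6905, 0.0370)

p' = (-2.0600, 0.3560, 2.5760)
q' = (-0.0626, -0.7197, 0.6905, 0.0370)
v' = (0.9507, 1.4080, -0.6533)
ω' = (0.5167, 1.2583, -0.8826)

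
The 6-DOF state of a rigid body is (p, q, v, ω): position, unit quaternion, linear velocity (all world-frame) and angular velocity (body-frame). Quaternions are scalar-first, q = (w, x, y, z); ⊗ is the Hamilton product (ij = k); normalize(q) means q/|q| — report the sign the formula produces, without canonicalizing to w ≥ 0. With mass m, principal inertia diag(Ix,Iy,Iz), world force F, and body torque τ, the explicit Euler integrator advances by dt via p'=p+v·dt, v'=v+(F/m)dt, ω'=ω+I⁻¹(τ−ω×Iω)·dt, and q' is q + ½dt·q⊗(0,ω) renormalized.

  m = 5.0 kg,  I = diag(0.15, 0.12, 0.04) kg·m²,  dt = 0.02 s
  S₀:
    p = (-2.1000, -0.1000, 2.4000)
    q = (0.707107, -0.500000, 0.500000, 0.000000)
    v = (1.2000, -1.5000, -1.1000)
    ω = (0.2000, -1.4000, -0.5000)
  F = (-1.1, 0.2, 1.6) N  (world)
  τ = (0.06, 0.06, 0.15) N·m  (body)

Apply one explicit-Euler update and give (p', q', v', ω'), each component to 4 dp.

precession coupling ω×(Iω) = (-0.0560, -0.0110, 0.0084)
(τ − ω×Iω)/I = (0.7733, 0.5917, 3.5400)
new body rate ω' = (0.2155, -1.3882, -0.4292)
Hamilton product q⊗(0,ω) = (0.8000000, -0.1085786, -1.2399498, 0.2464465)
q' = normalize(q + ½dt·q⊗(0,ω)) = (0.7150, -0.5010, 0.4875, 0.0025)
a = (-0.2200, 0.0400, 0.3200)
p + v·dt = (-2.0760, -0.1300, 2.3780)
v' = v + a·dt = (1.1956, -1.4992, -1.0936)

p' = (-2.0760, -0.1300, 2.3780)
q' = (0.7150, -0.5010, 0.4875, 0.0025)
v' = (1.1956, -1.4992, -1.0936)
ω' = (0.2155, -1.3882, -0.4292)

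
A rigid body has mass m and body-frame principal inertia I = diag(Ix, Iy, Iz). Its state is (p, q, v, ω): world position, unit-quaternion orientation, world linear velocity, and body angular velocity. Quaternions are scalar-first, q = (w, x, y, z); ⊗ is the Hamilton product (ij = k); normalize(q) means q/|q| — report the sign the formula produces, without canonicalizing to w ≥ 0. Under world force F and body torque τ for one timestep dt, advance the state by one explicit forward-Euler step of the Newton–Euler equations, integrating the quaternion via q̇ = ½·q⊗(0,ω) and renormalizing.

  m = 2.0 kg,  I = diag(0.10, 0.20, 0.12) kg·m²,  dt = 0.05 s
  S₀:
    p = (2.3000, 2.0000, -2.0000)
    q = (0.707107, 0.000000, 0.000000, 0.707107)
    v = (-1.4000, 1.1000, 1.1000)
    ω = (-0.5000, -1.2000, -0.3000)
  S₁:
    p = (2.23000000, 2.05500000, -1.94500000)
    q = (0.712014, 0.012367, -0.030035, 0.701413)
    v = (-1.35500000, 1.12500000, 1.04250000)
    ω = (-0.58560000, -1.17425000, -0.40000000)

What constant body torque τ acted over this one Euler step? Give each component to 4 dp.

τ = (-0.2000, 0.1000, -0.1800)

Δω = ω₁−ω₀ = (-0.08560000, 0.02575000, -0.10000000)
gyro term ω₀×Iω₀ = (-0.0288, -0.0030, 0.0600)
I·α + gyro = (-0.2000, 0.1000, -0.1800)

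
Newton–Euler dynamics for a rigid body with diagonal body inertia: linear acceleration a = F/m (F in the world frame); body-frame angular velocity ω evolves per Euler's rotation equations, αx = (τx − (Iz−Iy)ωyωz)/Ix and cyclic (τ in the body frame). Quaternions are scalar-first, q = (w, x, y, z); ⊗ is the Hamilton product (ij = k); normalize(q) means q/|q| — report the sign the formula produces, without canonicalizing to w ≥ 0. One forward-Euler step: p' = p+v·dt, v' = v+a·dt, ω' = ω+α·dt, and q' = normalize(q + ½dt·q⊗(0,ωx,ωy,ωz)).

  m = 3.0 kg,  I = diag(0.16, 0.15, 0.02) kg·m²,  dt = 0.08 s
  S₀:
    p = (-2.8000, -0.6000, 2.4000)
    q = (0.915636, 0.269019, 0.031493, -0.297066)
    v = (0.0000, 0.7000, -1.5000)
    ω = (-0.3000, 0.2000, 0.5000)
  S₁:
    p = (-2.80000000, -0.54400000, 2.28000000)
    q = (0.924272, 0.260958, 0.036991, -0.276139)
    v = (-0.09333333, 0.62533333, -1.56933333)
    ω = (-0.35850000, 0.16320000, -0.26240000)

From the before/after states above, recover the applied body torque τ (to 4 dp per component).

ω₁ − ω₀ = (-0.05850000, -0.03680000, -0.76240000)
τ = I·(Δω/dt) + ω₀×(Iω₀) = (-0.1300, -0.0900, -0.1900)

τ = (-0.1300, -0.0900, -0.1900)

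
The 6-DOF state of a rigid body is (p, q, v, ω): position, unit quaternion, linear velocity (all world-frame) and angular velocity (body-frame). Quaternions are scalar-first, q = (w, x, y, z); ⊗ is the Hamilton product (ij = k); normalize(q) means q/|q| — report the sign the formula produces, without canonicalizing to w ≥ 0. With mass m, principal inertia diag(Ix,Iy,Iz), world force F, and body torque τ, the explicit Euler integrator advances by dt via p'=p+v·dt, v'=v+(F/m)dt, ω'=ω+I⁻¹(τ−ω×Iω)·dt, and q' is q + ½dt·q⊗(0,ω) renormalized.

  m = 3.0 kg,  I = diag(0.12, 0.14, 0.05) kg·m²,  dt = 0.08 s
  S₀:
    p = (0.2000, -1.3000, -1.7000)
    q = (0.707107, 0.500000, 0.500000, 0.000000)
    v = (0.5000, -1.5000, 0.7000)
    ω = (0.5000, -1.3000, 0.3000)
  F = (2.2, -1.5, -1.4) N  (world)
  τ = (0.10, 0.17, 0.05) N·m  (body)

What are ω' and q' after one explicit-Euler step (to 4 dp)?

ω' = (0.5433, -1.2089, 0.4008)
q' = (0.7219, 0.5193, 0.4565, -0.0275)

ω×(Iω) gyroscopic = (0.0351, 0.0105, -0.0130)
(τ − ω×Iω)/I = (0.5408, 1.1393, 1.2600)
new body rate ω' = (0.5433, -1.2089, 0.4008)
Hamilton product q⊗(0,ω) = (0.4000000, 0.5035535, -1.0692391, -0.6878679)
updated quaternion q' = (0.7219, 0.5193, 0.4565, -0.0275)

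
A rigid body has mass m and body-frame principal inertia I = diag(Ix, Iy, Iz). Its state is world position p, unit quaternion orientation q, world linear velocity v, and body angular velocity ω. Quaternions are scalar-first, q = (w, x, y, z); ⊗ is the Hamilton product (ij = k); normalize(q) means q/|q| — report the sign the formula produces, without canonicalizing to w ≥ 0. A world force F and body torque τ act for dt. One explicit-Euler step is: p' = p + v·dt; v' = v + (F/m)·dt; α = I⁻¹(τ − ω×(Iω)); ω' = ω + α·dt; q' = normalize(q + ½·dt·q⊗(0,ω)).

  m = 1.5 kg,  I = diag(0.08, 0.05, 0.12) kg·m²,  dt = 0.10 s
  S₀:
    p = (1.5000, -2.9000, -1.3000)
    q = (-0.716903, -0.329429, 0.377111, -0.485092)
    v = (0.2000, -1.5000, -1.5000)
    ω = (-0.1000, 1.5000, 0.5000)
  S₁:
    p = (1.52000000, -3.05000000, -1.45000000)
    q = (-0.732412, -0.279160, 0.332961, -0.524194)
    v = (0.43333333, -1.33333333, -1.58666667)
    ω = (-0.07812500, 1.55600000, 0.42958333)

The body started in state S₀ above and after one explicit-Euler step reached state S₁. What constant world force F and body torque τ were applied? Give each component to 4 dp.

F = (3.5000, 2.5000, -1.3000)
τ = (0.0700, 0.0300, -0.0800)

Δv = v₁−v₀ = (0.23333333, 0.16666667, -0.08666667)
applied force F = (3.5000, 2.5000, -1.3000)
ω₁ − ω₀ = (0.02187500, 0.05600000, -0.07041667)
I·α + gyro = (0.0700, 0.0300, -0.0800)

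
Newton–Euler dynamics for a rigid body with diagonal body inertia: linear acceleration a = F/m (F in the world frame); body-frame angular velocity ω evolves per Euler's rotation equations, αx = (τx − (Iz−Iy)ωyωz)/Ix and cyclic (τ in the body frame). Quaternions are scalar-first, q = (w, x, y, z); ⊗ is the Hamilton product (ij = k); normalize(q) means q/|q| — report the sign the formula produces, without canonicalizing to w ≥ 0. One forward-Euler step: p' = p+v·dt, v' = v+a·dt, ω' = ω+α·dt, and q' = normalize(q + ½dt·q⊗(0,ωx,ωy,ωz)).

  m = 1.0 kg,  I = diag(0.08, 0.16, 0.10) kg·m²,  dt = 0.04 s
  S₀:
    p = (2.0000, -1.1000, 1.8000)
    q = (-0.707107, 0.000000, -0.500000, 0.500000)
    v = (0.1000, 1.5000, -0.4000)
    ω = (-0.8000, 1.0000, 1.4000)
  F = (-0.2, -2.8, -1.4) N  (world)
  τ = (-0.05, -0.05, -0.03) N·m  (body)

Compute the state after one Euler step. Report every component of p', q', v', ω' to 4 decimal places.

p' = (2.0040, -1.0400, 1.7840)
q' = (-0.7106, -0.0127, -0.5218, 0.4719)
v' = (0.0920, 1.3880, -0.4560)
ω' = (-0.7830, 0.9819, 1.4136)

a = (-0.2000, -2.8000, -1.4000)
p' = p + v·dt = (2.0040, -1.0400, 1.7840)
new velocity v' = (0.0920, 1.3880, -0.4560)
precession coupling ω×(Iω) = (-0.0840, 0.0224, -0.0640)
angular accel α = (0.4250, -0.4525, 0.3400)
new body rate ω' = (-0.7830, 0.9819, 1.4136)
Hamilton product q⊗(0,ω) = (-0.2000000, -0.6343144, -1.1071070, -1.3899498)
q' = normalize(q + ½dt·q⊗(0,ω)) = (-0.7106, -0.0127, -0.5218, 0.4719)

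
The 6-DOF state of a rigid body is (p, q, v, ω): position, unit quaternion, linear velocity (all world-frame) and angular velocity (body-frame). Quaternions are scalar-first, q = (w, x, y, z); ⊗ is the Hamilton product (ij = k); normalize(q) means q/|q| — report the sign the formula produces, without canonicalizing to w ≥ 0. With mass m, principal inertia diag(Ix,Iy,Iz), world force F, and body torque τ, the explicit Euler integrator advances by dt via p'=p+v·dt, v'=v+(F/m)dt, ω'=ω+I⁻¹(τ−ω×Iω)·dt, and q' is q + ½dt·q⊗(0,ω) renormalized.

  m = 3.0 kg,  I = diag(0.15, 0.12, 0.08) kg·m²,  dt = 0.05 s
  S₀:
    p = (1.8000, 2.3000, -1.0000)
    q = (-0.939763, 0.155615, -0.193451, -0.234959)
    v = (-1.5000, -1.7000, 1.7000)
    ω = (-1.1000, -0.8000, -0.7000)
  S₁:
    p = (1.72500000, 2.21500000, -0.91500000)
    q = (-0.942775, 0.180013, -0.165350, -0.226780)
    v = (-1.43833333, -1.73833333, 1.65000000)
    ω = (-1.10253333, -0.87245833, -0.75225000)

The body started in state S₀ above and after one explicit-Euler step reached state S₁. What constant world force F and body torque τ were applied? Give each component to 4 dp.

Δω = ω₁−ω₀ = (-0.00253333, -0.07245833, -0.05225000)
precession coupling = (-0.0224, 0.0539, -0.0264)
τ = I·(Δω/dt) + ω₀×(Iω₀) = (-0.0300, -0.1200, -0.1100)
Δv = v₁−v₀ = (0.06166667, -0.03833333, -0.05000000)
applied force F = (3.7000, -2.3000, -3.0000)

F = (3.7000, -2.3000, -3.0000)
τ = (-0.0300, -0.1200, -0.1100)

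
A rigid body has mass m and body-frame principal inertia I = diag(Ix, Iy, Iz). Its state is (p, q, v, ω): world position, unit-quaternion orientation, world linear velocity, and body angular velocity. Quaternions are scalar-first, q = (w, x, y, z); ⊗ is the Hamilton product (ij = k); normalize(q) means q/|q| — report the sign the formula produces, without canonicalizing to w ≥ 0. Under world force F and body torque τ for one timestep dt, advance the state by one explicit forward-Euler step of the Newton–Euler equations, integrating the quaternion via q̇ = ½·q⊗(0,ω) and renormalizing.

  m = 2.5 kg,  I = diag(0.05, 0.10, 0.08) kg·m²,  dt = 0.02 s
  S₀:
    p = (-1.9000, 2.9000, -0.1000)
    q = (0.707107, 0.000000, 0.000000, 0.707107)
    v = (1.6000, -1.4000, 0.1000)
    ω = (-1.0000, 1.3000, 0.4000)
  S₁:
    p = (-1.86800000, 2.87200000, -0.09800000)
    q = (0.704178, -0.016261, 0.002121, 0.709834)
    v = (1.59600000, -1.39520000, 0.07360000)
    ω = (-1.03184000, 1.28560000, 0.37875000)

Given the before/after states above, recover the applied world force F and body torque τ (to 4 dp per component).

Δv = v₁−v₀ = (-0.00400000, 0.00480000, -0.02640000)
applied force F = (-0.5000, 0.6000, -3.3000)
ω₁ − ω₀ = (-0.03184000, -0.01440000, -0.02125000)
I·α + gyro = (-0.0900, -0.0600, -0.1500)

F = (-0.5000, 0.6000, -3.3000)
τ = (-0.0900, -0.0600, -0.1500)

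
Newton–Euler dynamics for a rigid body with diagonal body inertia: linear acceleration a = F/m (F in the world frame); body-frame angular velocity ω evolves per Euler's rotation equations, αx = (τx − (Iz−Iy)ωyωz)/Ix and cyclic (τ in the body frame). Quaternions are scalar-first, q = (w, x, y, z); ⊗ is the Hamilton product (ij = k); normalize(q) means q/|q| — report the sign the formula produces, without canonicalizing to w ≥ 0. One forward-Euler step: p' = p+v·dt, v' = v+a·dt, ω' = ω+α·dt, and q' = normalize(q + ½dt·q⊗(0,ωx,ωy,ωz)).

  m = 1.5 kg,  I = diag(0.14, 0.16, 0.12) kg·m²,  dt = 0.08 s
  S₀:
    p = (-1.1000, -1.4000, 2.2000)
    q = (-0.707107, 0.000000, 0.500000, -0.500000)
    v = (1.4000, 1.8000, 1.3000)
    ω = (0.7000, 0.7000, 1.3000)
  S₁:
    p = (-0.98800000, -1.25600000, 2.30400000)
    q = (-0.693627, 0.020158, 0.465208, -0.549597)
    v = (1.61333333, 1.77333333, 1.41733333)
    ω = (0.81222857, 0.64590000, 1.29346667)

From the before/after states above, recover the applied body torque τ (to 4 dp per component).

τ = (0.1600, -0.0900, 0.0000)

Δω = ω₁−ω₀ = (0.11222857, -0.05410000, -0.00653333)
τ = I·(Δω/dt) + ω₀×(Iω₀) = (0.1600, -0.0900, 0.0000)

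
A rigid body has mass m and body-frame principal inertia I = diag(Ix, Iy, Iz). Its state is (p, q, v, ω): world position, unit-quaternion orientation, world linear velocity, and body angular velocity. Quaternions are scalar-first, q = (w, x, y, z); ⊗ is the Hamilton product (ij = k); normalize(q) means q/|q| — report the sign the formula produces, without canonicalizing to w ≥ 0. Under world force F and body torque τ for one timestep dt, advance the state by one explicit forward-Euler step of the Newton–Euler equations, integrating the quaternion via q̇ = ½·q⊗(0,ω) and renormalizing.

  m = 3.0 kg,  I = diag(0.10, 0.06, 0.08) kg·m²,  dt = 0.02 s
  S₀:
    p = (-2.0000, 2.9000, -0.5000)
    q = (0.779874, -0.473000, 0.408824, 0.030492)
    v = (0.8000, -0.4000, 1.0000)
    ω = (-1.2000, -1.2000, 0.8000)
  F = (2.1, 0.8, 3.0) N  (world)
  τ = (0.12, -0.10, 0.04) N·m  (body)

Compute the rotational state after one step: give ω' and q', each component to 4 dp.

α = I⁻¹(τ − ω×Iω) = (1.3920, -1.3467, 1.2200)
ω' = ω + α·dt = (-1.1722, -1.2269, 0.8244)
2q̇ = q⊗(0,ω) = (-0.1014048, -0.5721992, -0.5940392, 1.6820880)
q + ½dt·q⊗(0,ω), renormalized = (0.7787, -0.4786, 0.4028, 0.0473)

ω' = (-1.1722, -1.2269, 0.8244)
q' = (0.7787, -0.4786, 0.4028, 0.0473)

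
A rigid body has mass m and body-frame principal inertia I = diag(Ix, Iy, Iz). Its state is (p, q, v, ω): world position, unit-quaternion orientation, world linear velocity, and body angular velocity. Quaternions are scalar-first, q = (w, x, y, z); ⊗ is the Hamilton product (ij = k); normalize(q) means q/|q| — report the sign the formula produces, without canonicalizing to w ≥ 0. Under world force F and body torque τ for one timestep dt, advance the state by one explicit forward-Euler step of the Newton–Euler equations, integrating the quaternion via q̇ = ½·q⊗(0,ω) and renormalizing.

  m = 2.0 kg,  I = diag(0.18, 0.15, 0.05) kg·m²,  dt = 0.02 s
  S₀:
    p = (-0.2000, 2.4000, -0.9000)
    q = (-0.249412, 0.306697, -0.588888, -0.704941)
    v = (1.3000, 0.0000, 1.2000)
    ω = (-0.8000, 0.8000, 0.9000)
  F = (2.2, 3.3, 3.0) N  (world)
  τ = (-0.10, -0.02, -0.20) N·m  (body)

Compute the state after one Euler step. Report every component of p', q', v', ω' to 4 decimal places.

p' = (-0.1740, 2.4000, -0.8760)
q' = (-0.2359, 0.3090, -0.5879, -0.7094)
v' = (1.3220, 0.0330, 1.2300)
ω' = (-0.8031, 0.8098, 0.8123)

precession coupling ω×(Iω) = (-0.0720, -0.0936, 0.0192)
angular accel α = (-0.1556, 0.4907, -4.3840)
ω + α·dt = (-0.8031, 0.8098, 0.8123)
q⊗(0,ω) = (1.3509149, 0.2334832, 0.0883959, -0.4502236)
q' = normalize(q + ½dt·q⊗(0,ω)) = (-0.2359, 0.3090, -0.5879, -0.7094)
linear accel F/m = (1.1000, 1.6500, 1.5000)
p' = p + v·dt = (-0.1740, 2.4000, -0.8760)
new velocity v' = (1.3220, 0.0330, 1.2300)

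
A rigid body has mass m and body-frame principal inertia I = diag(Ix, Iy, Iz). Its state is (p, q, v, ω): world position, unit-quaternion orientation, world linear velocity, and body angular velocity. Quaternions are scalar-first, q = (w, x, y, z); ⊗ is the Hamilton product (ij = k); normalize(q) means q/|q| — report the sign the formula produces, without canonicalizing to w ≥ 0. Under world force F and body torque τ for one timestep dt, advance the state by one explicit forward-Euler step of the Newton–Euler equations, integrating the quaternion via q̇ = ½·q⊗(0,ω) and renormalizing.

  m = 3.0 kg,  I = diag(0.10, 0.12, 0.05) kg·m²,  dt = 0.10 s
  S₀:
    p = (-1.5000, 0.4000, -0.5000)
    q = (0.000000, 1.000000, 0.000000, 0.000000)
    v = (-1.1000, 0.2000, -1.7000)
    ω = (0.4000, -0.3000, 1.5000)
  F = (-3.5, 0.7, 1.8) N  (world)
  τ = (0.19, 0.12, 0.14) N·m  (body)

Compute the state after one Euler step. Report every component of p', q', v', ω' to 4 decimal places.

angular accel α = (1.5850, 0.7500, 2.8480)
ω + α·dt = (0.5585, -0.2250, 1.7848)
Hamilton product q⊗(0,ω) = (-0.4000000, 0.0000000, -1.5000000, -0.3000000)
updated quaternion q' = (-0.0199, 0.9969, -0.0748, -0.0150)
linear accel F/m = (-1.1667, 0.2333, 0.6000)
p' = p + v·dt = (-1.6100, 0.4200, -0.6700)
new velocity v' = (-1.2167, 0.2233, -1.6400)

p' = (-1.6100, 0.4200, -0.6700)
q' = (-0.0199, 0.9969, -0.0748, -0.0150)
v' = (-1.2167, 0.2233, -1.6400)
ω' = (0.5585, -0.2250, 1.7848)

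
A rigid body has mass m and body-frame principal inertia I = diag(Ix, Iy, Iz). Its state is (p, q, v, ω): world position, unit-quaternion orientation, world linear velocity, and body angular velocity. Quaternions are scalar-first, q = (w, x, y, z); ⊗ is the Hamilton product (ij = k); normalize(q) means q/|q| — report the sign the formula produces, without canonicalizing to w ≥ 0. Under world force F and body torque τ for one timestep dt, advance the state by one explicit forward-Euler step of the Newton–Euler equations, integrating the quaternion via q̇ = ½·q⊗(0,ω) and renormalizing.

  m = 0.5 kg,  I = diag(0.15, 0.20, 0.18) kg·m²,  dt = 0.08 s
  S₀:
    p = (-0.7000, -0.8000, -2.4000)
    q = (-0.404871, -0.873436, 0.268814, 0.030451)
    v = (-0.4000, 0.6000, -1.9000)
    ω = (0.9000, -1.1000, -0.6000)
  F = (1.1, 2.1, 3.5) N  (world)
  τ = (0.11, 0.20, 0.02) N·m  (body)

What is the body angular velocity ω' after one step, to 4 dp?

angular accel α = (0.8213, 0.9190, 0.3861)
new body rate ω' = (0.9657, -1.0265, -0.5691)

ω' = (0.9657, -1.0265, -0.5691)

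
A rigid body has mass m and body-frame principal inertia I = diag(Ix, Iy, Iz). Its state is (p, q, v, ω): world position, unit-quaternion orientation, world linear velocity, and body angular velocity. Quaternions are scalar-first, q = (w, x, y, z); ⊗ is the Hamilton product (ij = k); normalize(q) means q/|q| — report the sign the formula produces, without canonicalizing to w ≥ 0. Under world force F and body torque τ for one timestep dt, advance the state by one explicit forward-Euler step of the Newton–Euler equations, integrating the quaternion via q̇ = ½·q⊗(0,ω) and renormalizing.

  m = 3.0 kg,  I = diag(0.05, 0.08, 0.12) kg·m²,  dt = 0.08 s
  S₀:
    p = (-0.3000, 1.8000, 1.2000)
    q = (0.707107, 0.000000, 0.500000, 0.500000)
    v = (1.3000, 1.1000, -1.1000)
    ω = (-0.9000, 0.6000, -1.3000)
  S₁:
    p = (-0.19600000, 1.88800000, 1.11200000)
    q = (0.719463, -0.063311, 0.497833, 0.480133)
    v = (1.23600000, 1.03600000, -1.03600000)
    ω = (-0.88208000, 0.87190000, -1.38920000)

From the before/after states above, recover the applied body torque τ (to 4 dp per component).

τ = (-0.0200, 0.1900, -0.1500)

Δω = ω₁−ω₀ = (0.01792000, 0.27190000, -0.08920000)
applied torque τ = (-0.0200, 0.1900, -0.1500)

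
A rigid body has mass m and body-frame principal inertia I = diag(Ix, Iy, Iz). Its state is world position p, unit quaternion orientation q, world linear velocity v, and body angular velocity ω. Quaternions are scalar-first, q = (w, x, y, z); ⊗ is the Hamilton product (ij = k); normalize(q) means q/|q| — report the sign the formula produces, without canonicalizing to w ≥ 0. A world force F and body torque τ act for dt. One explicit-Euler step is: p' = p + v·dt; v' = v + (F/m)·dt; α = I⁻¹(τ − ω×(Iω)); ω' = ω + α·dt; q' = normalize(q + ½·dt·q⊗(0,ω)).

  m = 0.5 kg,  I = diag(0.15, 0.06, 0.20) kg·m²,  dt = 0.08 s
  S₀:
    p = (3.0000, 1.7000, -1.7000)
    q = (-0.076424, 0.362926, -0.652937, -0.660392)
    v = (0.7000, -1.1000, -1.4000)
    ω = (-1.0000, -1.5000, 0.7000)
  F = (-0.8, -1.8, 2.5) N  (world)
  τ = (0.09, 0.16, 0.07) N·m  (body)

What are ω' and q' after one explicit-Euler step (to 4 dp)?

ω' = (-0.8736, -1.3333, 0.7820)
q' = (-0.0823, 0.3072, -0.6302, -0.7083)

ω×(Iω) gyroscopic = (-0.1470, 0.0350, -0.1350)
α = I⁻¹(τ − ω×Iω) = (1.5800, 2.0833, 1.0250)
ω' = ω + α·dt = (-0.8736, -1.3333, 0.7820)
Hamilton product q⊗(0,ω) = (-0.1542051, -1.3712199, 0.5209798, -1.2508228)
q' = normalize(q + ½dt·q⊗(0,ω)) = (-0.0823, 0.3072, -0.6302, -0.7083)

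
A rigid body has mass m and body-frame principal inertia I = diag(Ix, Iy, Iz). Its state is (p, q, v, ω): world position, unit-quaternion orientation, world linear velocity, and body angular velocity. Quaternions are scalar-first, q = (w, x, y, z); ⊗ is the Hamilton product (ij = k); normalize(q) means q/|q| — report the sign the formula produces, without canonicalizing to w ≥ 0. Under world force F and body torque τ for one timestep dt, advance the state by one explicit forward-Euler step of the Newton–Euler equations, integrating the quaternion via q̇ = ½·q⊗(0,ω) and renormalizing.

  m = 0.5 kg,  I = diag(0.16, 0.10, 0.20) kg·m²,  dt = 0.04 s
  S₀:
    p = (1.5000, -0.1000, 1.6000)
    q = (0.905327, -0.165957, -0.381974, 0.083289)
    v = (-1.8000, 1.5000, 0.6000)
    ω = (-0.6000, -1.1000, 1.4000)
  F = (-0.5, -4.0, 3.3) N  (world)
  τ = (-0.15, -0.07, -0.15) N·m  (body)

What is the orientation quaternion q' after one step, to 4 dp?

q' = (0.8920, -0.1856, -0.3980, 0.1076)

q⊗(0,ω) = (-0.6363502, -0.9863419, -0.8134933, 1.2208261)
updated quaternion q' = (0.8920, -0.1856, -0.3980, 0.1076)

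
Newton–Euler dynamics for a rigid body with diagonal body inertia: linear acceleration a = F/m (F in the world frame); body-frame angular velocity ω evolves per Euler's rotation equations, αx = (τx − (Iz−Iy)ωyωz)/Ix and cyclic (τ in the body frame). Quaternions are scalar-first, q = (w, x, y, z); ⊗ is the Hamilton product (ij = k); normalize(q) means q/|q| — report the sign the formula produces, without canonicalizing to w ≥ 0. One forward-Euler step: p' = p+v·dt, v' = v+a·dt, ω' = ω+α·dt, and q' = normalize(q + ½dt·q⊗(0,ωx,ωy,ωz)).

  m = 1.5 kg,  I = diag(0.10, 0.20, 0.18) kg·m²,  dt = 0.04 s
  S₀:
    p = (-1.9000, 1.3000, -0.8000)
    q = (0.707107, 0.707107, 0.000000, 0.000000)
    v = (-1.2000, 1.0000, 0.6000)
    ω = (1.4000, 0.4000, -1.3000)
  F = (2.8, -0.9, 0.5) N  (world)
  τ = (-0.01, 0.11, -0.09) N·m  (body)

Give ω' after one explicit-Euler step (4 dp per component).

ω' = (1.3918, 0.3929, -1.3324)

angular accel α = (-0.2040, -0.1780, -0.8111)
ω + α·dt = (1.3918, 0.3929, -1.3324)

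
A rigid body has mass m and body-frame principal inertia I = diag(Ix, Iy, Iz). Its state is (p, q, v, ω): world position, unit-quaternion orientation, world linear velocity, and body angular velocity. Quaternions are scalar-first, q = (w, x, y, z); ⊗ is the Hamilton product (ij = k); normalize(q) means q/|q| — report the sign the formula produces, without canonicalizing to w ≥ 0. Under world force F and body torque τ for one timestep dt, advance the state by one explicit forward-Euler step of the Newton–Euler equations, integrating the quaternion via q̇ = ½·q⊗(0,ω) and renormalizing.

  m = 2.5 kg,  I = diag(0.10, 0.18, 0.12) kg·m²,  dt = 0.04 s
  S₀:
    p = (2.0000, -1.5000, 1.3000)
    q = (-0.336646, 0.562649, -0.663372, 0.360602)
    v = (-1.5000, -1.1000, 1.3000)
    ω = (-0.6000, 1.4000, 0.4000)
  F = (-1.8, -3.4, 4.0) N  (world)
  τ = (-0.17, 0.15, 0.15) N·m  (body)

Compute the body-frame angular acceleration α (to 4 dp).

α = (-1.3640, 0.8067, 1.8100)

precession coupling ω×(Iω) = (-0.0336, 0.0048, -0.0672)
(τ − ω×Iω)/I = (-1.3640, 0.8067, 1.8100)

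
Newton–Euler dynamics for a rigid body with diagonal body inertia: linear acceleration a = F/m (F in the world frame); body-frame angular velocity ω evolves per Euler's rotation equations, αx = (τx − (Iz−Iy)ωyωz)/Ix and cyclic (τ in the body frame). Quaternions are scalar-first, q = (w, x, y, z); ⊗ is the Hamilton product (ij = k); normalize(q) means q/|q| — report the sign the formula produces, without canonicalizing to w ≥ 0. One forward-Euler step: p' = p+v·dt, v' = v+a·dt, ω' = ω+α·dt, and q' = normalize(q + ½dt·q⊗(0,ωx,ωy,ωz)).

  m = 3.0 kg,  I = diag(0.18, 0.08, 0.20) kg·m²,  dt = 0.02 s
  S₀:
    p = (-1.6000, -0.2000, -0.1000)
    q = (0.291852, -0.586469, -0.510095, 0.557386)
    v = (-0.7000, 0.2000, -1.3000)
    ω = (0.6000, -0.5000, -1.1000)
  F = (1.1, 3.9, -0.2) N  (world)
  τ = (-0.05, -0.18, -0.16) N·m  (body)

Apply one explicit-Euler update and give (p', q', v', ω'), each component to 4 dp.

angular accel α = (-0.6444, -2.4150, -0.9500)
ω' = ω + α·dt = (0.5871, -0.5483, -1.1190)
Hamilton product q⊗(0,ω) = (0.7099585, 1.0149087, -0.4566103, 0.2782543)
q' = normalize(q + ½dt·q⊗(0,ω)) = (0.2989, -0.5763, -0.5146, 0.5601)
a = (0.3667, 1.3000, -0.0667)
p + v·dt = (-1.6140, -0.1960, -0.1260)
v + (F/m)dt = (-0.6927, 0.2260, -1.3013)

p' = (-1.6140, -0.1960, -0.1260)
q' = (0.2989, -0.5763, -0.5146, 0.5601)
v' = (-0.6927, 0.2260, -1.3013)
ω' = (0.5871, -0.5483, -1.1190)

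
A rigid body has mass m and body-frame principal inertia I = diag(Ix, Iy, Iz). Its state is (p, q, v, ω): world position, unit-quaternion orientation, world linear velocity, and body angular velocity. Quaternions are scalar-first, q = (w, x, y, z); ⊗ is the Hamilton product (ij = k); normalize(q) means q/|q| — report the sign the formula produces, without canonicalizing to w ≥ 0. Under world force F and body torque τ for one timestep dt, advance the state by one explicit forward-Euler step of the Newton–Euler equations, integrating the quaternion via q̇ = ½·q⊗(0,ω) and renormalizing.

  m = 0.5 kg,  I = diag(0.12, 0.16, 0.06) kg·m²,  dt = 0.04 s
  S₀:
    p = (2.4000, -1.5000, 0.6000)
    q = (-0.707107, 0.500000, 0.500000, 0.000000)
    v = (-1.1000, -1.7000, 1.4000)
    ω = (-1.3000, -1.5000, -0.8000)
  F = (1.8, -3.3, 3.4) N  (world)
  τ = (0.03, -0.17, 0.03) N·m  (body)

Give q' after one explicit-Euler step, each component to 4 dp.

q' = (-0.6785, 0.5099, 0.5287, 0.0093)

Hamilton product q⊗(0,ω) = (1.4000000, 0.5192391, 1.4606605, 0.4656856)
q' = normalize(q + ½dt·q⊗(0,ω)) = (-0.6785, 0.5099, 0.5287, 0.0093)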